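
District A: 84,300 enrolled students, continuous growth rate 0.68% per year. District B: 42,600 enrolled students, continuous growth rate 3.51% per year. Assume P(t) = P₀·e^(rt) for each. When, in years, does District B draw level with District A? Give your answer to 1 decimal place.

84300·e^(0.0068t) = 42600·e^(0.0351t)
84300/42600 = e^((0.0351 − 0.0068)t) → ln(1.97887) = 0.0283·t
t = 0.68253 / 0.0283

t ≈ 24.1 years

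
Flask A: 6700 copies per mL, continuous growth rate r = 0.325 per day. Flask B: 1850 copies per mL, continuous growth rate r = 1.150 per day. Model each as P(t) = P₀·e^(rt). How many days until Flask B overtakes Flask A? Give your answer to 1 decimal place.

6700·e^(0.325t) = 1850·e^(1.15t)
6700/1850 = e^((1.15 − 0.325)t) → ln(3.62162) = 0.825·t
t = 1.28692 / 0.825

t ≈ 1.6 days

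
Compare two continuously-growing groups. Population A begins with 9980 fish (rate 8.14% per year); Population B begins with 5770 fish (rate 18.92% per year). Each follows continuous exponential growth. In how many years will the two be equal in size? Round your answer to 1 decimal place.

9980·e^(0.0814t) = 5770·e^(0.1892t)
9980/5770 = e^((0.1892 − 0.0814)t) → ln(1.72964) = 0.1078·t
t = 0.54791 / 0.1078

t ≈ 5.1 years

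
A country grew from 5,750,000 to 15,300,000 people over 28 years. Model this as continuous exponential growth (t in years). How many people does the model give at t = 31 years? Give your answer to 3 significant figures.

≈ 17,000,000 people

r = ln(15300000/5750000) / 28 ≈ 0.034952 per year
P(31) = 5750000 · e^(0.034952·31) = 5750000 · 2.95503 ≈ 16991419.89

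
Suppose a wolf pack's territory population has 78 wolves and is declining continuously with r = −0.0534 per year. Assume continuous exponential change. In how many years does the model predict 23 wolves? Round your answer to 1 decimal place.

t ≈ 22.9 years

23 = 78 · e^(-0.0534·t)
t = ln(23/78) / -0.0534 = ln(0.29487) / -0.0534 = -1.22121 / -0.0534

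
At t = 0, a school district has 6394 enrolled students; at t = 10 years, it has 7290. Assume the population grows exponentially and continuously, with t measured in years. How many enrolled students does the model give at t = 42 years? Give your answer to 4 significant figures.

≈ 11,090 enrolled students

r = ln(7290/6394) / 10 ≈ 0.013114 per year
P(42) = 6394 · e^(0.013114·42) = 6394 · 1.73464 ≈ 11091.32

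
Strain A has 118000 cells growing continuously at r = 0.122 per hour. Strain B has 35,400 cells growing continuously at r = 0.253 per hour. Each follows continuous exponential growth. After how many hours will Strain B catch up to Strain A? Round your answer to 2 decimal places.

118000·e^(0.122t) = 35400·e^(0.253t)
118000/35400 = e^((0.253 − 0.122)t) → ln(3.33333) = 0.131·t
t = 1.20397 / 0.131

t ≈ 9.19 hours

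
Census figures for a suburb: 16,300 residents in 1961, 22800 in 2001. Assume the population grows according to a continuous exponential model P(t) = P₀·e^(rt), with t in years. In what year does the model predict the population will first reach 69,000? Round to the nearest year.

year 2133

r = ln(22800/16300) / 40 = 0.3356/40 ≈ 0.00839 per year
t = ln(69000/16300) / r = 1.44294/0.00839 ≈ 171.99 years after 1961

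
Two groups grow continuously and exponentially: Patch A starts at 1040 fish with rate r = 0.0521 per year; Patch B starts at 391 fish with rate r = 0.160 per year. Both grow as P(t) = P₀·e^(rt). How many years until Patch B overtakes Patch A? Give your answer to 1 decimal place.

1040·e^(0.0521t) = 391·e^(0.16t)
1040/391 = e^((0.16 − 0.0521)t) → ln(2.65985) = 0.1079·t
t = 0.97827 / 0.1079

t ≈ 9.1 years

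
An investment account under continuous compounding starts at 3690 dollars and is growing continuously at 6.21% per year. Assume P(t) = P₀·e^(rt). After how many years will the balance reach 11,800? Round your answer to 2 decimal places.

11800 = 3690 · e^(0.0621·t)
t = ln(11800/3690) / 0.0621 = ln(3.19783) / 0.0621 = 1.16247 / 0.0621

t ≈ 18.72 years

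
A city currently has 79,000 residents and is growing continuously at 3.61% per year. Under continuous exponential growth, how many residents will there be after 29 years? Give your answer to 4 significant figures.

≈ 225,100 residents

P(29) = 79000 · e^(0.0361·29) = 79000 · e^(1.0469)
= 79000 · 2.84881 ≈ 225055.68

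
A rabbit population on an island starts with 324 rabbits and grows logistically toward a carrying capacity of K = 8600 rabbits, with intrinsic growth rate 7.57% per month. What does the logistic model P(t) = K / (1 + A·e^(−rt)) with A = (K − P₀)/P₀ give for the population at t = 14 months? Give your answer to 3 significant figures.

≈ 873 rabbits

A = (8600 − 324)/324 = 25.54321
P(14) = 8600 / (1 + 25.54321·e^(−0.0757·14)) = 8600 / (1 + 25.54321·0.346525)
= 8600 / 9.85136 ≈ 872.98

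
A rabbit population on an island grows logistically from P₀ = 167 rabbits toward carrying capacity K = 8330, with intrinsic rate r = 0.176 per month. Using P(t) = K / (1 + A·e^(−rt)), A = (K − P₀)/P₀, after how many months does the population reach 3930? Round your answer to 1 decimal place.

A = (8330 − 167)/167 = 48.88024
3930 = 8330/(1 + 48.88024·e^(−0.176t)) → 1 + 48.88024·e^(−0.176t) = 2.11959
e^(−0.176t) = 0.022905 → t = ln(43.65894)/0.176 = 3.77641/0.176

t ≈ 21.5 months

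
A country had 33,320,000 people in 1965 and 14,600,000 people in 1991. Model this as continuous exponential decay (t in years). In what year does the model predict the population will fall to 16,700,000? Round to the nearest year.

year 1987

r = ln(14600000/33320000) / 26 = -0.82514/26 ≈ -0.031736 per year
t = ln(16700000/33320000) / r = -0.69075/-0.031736 ≈ 21.77 years after 1965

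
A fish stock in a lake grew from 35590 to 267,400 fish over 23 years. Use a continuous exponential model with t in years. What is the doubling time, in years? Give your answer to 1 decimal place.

doubling time ≈ 7.9 years

r = ln(267400/35590) / 23 = ln(7.51335) / 23 ≈ 0.087682 per year
doubling time = ln 2 / |r| = 0.69315 / 0.087682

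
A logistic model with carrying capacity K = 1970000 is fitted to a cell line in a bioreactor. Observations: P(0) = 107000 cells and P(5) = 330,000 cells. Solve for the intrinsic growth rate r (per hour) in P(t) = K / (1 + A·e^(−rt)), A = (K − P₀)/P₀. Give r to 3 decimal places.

A = (1970000 − 107000)/107000 = 17.41121
330000 = 1970000/(1 + 17.41121·e^(−r·5)) → e^(−5r) = (5.9697 − 1)/17.41121 = 0.285431
r = −ln(0.285431)/5 = 1.25376/5

r ≈ 0.251 per hour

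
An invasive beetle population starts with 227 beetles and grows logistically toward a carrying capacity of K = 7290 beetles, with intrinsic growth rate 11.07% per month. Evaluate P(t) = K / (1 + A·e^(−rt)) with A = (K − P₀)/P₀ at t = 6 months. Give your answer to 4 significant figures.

≈ 428.5 beetles

A = (7290 − 227)/227 = 31.11454
P(6) = 7290 / (1 + 31.11454·e^(−0.1107·6)) = 7290 / (1 + 31.11454·0.514685)
= 7290 / 17.01419 ≈ 428.47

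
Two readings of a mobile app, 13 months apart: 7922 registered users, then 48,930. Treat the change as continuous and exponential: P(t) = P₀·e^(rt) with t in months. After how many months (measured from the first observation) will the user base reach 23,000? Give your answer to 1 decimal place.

r = ln(48930/7922) / 13 ≈ 0.140057 per month
t = ln(23000/7922) / r = 1.06585 / 0.140057 ≈ 7.61

t ≈ 7.6 months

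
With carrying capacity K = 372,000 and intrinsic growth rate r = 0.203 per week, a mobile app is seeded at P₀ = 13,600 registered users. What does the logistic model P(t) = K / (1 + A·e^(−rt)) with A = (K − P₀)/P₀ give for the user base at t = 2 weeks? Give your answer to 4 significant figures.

A = (372000 − 13600)/13600 = 26.35294
P(2) = 372000 / (1 + 26.35294·e^(−0.203·2)) = 372000 / (1 + 26.35294·0.66631)
= 372000 / 18.55923 ≈ 20043.93

≈ 20,040 registered users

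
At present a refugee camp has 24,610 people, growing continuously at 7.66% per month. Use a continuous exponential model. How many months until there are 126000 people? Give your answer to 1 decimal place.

t ≈ 21.3 months

126000 = 24610 · e^(0.0766·t)
t = ln(126000/24610) / 0.0766 = ln(5.11987) / 0.0766 = 1.63313 / 0.0766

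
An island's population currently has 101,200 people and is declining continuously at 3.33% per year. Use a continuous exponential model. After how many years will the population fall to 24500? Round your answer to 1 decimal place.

24500 = 101200 · e^(-0.0333·t)
t = ln(24500/101200) / -0.0333 = ln(0.24209) / -0.0333 = -1.41843 / -0.0333

t ≈ 42.6 years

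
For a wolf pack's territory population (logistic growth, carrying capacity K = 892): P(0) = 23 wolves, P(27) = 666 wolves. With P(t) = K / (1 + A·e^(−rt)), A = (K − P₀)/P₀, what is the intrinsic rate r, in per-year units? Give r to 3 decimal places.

A = (892 − 23)/23 = 37.78261
666 = 892/(1 + 37.78261·e^(−r·27)) → e^(−27r) = (1.33934 − 1)/37.78261 = 0.008981
r = −ln(0.008981)/27 = 4.7126/27

r ≈ 0.175 per year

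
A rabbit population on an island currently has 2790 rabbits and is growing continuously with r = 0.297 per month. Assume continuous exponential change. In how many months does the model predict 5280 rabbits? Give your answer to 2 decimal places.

t ≈ 2.15 months

5280 = 2790 · e^(0.297·t)
t = ln(5280/2790) / 0.297 = ln(1.89247) / 0.297 = 0.63788 / 0.297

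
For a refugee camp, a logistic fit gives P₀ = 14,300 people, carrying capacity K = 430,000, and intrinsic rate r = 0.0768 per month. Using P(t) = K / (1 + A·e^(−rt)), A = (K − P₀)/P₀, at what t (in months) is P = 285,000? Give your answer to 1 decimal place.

A = (430000 − 14300)/14300 = 29.06993
285000 = 430000/(1 + 29.06993·e^(−0.0768t)) → 1 + 29.06993·e^(−0.0768t) = 1.50877
e^(−0.0768t) = 0.017502 → t = ln(57.13745)/0.0768 = 4.04546/0.0768

t ≈ 52.7 months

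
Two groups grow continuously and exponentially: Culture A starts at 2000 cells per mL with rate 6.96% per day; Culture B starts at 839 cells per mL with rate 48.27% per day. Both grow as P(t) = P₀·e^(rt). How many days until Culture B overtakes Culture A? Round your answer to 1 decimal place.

t ≈ 2.1 days

2000·e^(0.0696t) = 839·e^(0.4827t)
2000/839 = e^((0.4827 − 0.0696)t) → ln(2.38379) = 0.4131·t
t = 0.86869 / 0.4131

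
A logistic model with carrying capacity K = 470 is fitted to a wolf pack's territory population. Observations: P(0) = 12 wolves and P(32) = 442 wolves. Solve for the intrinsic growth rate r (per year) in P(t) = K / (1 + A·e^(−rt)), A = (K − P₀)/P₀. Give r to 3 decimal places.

A = (470 − 12)/12 = 38.16667
442 = 470/(1 + 38.16667·e^(−r·32)) → e^(−32r) = (1.06335 − 1)/38.16667 = 0.00166
r = −ln(0.00166)/32 = 6.40107/32

r ≈ 0.200 per year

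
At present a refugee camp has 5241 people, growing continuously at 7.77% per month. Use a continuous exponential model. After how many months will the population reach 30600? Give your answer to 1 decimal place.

30600 = 5241 · e^(0.0777·t)
t = ln(30600/5241) / 0.0777 = ln(5.83858) / 0.0777 = 1.76449 / 0.0777

t ≈ 22.7 months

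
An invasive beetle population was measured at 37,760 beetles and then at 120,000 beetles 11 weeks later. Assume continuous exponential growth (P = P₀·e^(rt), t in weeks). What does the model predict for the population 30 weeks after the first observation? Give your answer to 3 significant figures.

r = ln(120000/37760) / 11 ≈ 0.105113 per week
P(30) = 37760 · e^(0.105113·30) = 37760 · 23.41521 ≈ 884158.18

≈ 884,000 beetles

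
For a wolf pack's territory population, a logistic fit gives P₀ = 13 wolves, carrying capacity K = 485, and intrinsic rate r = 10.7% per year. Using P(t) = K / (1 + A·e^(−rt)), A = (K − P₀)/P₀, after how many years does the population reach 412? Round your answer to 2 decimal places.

A = (485 − 13)/13 = 36.30769
412 = 485/(1 + 36.30769·e^(−0.107t)) → 1 + 36.30769·e^(−0.107t) = 1.17718
e^(−0.107t) = 0.00488 → t = ln(204.91465)/0.107 = 5.32259/0.107

t ≈ 49.74 years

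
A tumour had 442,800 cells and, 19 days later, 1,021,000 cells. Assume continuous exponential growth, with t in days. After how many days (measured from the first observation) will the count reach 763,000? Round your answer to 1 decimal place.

r = ln(1021000/442800) / 19 ≈ 0.043969 per day
t = ln(763000/442800) / r = 0.54414 / 0.043969 ≈ 12.375

t ≈ 12.4 days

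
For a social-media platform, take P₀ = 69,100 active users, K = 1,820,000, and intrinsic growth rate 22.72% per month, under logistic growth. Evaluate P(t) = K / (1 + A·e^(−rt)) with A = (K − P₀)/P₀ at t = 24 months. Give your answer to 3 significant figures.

A = (1820000 − 69100)/69100 = 25.33864
P(24) = 1820000 / (1 + 25.33864·e^(−0.2272·24)) = 1820000 / (1 + 25.33864·0.004284)
= 1820000 / 1.10856 ≈ 1641772.28

≈ 1,640,000 active users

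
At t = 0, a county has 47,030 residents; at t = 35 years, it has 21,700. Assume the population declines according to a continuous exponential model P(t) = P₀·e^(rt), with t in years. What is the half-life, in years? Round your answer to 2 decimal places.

r = ln(21700/47030) / 35 = ln(0.46141) / 35 ≈ -0.022099 per year
half-life = ln 2 / |r| = 0.69315 / 0.022099

half-life ≈ 31.37 years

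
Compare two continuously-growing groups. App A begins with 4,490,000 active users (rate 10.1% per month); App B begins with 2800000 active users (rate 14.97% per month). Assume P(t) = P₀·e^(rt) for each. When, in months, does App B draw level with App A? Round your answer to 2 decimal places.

t ≈ 9.70 months

4490000·e^(0.101t) = 2800000·e^(0.1497t)
4490000/2800000 = e^((0.1497 − 0.101)t) → ln(1.60357) = 0.0487·t
t = 0.47223 / 0.0487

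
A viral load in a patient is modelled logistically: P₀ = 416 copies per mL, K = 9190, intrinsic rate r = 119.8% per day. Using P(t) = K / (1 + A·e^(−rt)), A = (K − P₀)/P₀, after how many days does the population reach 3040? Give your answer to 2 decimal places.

t ≈ 1.96 days

A = (9190 − 416)/416 = 21.09135
3040 = 9190/(1 + 21.09135·e^(−1.198t)) → 1 + 21.09135·e^(−1.198t) = 3.02303
e^(−1.198t) = 0.095917 → t = ln(10.42564)/1.198 = 2.34427/1.198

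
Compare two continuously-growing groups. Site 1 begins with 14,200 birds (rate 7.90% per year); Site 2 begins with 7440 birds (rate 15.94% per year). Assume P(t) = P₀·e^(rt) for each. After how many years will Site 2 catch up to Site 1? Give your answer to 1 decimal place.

14200·e^(0.079t) = 7440·e^(0.1594t)
14200/7440 = e^((0.1594 − 0.079)t) → ln(1.9086) = 0.0804·t
t = 0.64637 / 0.0804

t ≈ 8.0 years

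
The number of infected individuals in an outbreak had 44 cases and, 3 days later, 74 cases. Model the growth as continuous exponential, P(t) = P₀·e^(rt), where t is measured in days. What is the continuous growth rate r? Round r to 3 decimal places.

74 = 44 · e^(r·3)
e^(3r) = 74/44 = 1.68182
r = ln(1.68182) / 3 = 0.51988 / 3

r ≈ 0.173 per day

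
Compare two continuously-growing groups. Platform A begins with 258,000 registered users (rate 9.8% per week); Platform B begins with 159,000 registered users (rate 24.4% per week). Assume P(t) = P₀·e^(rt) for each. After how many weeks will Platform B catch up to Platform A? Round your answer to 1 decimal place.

258000·e^(0.098t) = 159000·e^(0.244t)
258000/159000 = e^((0.244 − 0.098)t) → ln(1.62264) = 0.146·t
t = 0.48406 / 0.146

t ≈ 3.3 weeks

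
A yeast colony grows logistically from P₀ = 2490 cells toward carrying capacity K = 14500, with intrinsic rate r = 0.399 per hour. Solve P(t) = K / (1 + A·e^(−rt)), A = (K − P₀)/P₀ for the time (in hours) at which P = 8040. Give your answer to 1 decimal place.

t ≈ 4.5 hours

A = (14500 − 2490)/2490 = 4.82329
8040 = 14500/(1 + 4.82329·e^(−0.399t)) → 1 + 4.82329·e^(−0.399t) = 1.80348
e^(−0.399t) = 0.166584 → t = ln(6.00298)/0.399 = 1.79226/0.399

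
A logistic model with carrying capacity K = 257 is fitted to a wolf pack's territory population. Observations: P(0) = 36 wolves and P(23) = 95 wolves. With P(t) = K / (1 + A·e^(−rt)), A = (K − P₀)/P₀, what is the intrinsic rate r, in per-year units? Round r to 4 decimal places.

r ≈ 0.0557 per year

A = (257 − 36)/36 = 6.13889
95 = 257/(1 + 6.13889·e^(−r·23)) → e^(−23r) = (2.70526 − 1)/6.13889 = 0.27778
r = −ln(0.27778)/23 = 1.28092/23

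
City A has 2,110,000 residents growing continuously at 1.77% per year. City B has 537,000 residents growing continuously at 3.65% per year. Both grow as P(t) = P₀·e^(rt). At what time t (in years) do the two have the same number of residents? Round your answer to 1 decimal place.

2110000·e^(0.0177t) = 537000·e^(0.0365t)
2110000/537000 = e^((0.0365 − 0.0177)t) → ln(3.92924) = 0.0188·t
t = 1.36845 / 0.0188

t ≈ 72.8 years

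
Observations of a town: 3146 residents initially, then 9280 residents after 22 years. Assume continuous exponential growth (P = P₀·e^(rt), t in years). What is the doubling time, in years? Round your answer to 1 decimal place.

doubling time ≈ 14.1 years

r = ln(9280/3146) / 22 = ln(2.94978) / 22 ≈ 0.04917 per year
doubling time = ln 2 / |r| = 0.69315 / 0.04917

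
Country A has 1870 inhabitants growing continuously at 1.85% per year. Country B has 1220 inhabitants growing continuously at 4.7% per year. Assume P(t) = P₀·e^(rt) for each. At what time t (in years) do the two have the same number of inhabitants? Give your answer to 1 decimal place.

1870·e^(0.0185t) = 1220·e^(0.047t)
1870/1220 = e^((0.047 − 0.0185)t) → ln(1.53279) = 0.0285·t
t = 0.42709 / 0.0285

t ≈ 15.0 years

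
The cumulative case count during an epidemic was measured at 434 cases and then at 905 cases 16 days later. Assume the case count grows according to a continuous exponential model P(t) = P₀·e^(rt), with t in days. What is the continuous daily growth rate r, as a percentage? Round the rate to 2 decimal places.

905 = 434 · e^(r·16)
e^(16r) = 905/434 = 2.08525
r = ln(2.08525) / 16 = 0.73489 / 16

r ≈ 4.59% per day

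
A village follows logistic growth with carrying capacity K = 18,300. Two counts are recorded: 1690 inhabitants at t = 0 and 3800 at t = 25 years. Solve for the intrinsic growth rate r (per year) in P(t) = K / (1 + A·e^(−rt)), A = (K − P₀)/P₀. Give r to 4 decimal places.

A = (18300 − 1690)/1690 = 9.8284
3800 = 18300/(1 + 9.8284·e^(−r·25)) → e^(−25r) = (4.81579 − 1)/9.8284 = 0.388241
r = −ln(0.388241)/25 = 0.94613/25

r ≈ 0.0378 per year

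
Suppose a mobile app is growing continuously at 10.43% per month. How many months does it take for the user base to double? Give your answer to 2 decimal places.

doubling time = ln(2) / |r| = 0.69315 / 0.1043

doubling time ≈ 6.65 months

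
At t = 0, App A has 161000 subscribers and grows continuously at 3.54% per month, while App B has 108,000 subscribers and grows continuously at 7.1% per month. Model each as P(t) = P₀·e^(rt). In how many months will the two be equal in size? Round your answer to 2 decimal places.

161000·e^(0.0354t) = 108000·e^(0.071t)
161000/108000 = e^((0.071 − 0.0354)t) → ln(1.49074) = 0.0356·t
t = 0.39927 / 0.0356

t ≈ 11.22 months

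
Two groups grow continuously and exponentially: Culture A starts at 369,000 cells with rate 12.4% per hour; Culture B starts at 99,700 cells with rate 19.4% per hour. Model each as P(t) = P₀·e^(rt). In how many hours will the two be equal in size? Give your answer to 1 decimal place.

369000·e^(0.124t) = 99700·e^(0.194t)
369000/99700 = e^((0.194 − 0.124)t) → ln(3.7011) = 0.07·t
t = 1.30863 / 0.07

t ≈ 18.7 hours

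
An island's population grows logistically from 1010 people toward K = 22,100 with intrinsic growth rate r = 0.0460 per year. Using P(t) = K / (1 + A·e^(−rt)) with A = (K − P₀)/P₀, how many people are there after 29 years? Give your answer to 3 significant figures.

≈ 3,400 people

A = (22100 − 1010)/1010 = 20.88119
P(29) = 22100 / (1 + 20.88119·e^(−0.046·29)) = 22100 / (1 + 20.88119·0.263421)
= 22100 / 6.50055 ≈ 3399.71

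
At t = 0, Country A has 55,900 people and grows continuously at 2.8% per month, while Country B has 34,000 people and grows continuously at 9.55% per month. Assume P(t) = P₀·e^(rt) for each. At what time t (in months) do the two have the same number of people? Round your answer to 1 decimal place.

55900·e^(0.028t) = 34000·e^(0.0955t)
55900/34000 = e^((0.0955 − 0.028)t) → ln(1.64412) = 0.0675·t
t = 0.4972 / 0.0675

t ≈ 7.4 months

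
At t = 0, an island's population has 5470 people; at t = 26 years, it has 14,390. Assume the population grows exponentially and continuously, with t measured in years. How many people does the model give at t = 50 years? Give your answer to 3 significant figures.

r = ln(14390/5470) / 26 ≈ 0.037202 per year
P(50) = 5470 · e^(0.037202·50) = 5470 · 6.42442 ≈ 35141.55

≈ 35,100 people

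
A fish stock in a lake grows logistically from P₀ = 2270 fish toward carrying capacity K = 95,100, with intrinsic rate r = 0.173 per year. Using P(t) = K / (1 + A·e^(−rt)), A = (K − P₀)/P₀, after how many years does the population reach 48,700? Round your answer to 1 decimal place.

A = (95100 − 2270)/2270 = 40.89427
48700 = 95100/(1 + 40.89427·e^(−0.173t)) → 1 + 40.89427·e^(−0.173t) = 1.95277
e^(−0.173t) = 0.023298 → t = ln(42.92136)/0.173 = 3.75937/0.173

t ≈ 21.7 years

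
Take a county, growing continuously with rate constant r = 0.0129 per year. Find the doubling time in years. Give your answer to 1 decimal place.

doubling time = ln(2) / |r| = 0.69315 / 0.0129

doubling time ≈ 53.7 years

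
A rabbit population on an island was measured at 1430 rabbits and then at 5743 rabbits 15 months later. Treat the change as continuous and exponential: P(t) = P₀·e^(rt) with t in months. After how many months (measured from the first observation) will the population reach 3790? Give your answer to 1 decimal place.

r = ln(5743/1430) / 15 ≈ 0.092687 per month
t = ln(3790/1430) / r = 0.97469 / 0.092687 ≈ 10.516

t ≈ 10.5 months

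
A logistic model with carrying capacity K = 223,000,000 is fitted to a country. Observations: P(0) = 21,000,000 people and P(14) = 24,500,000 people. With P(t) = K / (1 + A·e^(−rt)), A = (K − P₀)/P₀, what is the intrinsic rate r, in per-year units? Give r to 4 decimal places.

A = (223000000 − 21000000)/21000000 = 9.61905
24500000 = 223000000/(1 + 9.61905·e^(−r·14)) → e^(−14r) = (9.10204 − 1)/9.61905 = 0.842291
r = −ln(0.842291)/14 = 0.17163/14

r ≈ 0.0123 per year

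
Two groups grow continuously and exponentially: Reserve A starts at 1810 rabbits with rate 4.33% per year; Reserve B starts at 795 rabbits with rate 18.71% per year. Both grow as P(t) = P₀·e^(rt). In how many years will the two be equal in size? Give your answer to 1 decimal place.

1810·e^(0.0433t) = 795·e^(0.1871t)
1810/795 = e^((0.1871 − 0.0433)t) → ln(2.27673) = 0.1438·t
t = 0.82274 / 0.1438

t ≈ 5.7 years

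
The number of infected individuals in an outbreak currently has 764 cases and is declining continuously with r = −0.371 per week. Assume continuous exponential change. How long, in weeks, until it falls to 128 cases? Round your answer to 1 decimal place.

t ≈ 4.8 weeks

128 = 764 · e^(-0.371·t)
t = ln(128/764) / -0.371 = ln(0.16754) / -0.371 = -1.78654 / -0.371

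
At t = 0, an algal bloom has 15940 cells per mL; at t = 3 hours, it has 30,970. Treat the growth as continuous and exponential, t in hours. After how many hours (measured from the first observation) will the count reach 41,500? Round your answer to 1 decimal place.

t ≈ 4.3 hours

r = ln(30970/15940) / 3 ≈ 0.221396 per hour
t = ln(41500/15940) / r = 0.95686 / 0.221396 ≈ 4.322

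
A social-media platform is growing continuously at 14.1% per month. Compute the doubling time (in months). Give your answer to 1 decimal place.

doubling time = ln(2) / |r| = 0.69315 / 0.141

doubling time ≈ 4.9 months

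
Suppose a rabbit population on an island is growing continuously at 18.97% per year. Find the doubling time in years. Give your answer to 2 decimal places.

doubling time = ln(2) / |r| = 0.69315 / 0.1897

doubling time ≈ 3.65 years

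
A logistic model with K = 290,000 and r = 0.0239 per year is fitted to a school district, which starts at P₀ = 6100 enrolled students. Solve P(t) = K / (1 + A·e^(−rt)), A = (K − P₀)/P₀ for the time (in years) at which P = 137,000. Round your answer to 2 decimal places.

t ≈ 156.06 years

A = (290000 − 6100)/6100 = 46.54098
137000 = 290000/(1 + 46.54098·e^(−0.0239t)) → 1 + 46.54098·e^(−0.0239t) = 2.11679
e^(−0.0239t) = 0.023996 → t = ln(41.67395)/0.0239 = 3.72988/0.0239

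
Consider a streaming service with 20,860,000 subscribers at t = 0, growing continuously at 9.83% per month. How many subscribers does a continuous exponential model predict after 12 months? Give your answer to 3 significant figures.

P(12) = 20860000 · e^(0.0983·12) = 20860000 · e^(1.1796)
= 20860000 · 3.25307 ≈ 67859096.8

≈ 67,900,000 subscribers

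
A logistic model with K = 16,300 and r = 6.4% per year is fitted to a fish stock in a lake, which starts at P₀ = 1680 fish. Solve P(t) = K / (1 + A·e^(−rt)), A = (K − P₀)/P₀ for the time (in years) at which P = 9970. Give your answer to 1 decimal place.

A = (16300 − 1680)/1680 = 8.70238
9970 = 16300/(1 + 8.70238·e^(−0.064t)) → 1 + 8.70238·e^(−0.064t) = 1.6349
e^(−0.064t) = 0.072958 → t = ln(13.70659)/0.064 = 2.61788/0.064

t ≈ 40.9 years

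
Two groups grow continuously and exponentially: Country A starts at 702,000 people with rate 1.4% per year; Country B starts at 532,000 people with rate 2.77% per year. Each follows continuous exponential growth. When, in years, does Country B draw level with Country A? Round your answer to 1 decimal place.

702000·e^(0.014t) = 532000·e^(0.0277t)
702000/532000 = e^((0.0277 − 0.014)t) → ln(1.31955) = 0.0137·t
t = 0.27729 / 0.0137

t ≈ 20.2 years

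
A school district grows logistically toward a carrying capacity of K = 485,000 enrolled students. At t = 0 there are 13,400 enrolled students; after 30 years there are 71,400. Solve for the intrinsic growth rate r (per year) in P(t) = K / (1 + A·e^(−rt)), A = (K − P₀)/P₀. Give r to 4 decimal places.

r ≈ 0.0601 per year

A = (485000 − 13400)/13400 = 35.19403
71400 = 485000/(1 + 35.19403·e^(−r·30)) → e^(−30r) = (6.79272 − 1)/35.19403 = 0.164594
r = −ln(0.164594)/30 = 1.80428/30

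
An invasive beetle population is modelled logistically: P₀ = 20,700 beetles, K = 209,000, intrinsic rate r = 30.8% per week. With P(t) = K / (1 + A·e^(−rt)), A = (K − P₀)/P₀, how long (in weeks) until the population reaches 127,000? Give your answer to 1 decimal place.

A = (209000 − 20700)/20700 = 9.09662
127000 = 209000/(1 + 9.09662·e^(−0.308t)) → 1 + 9.09662·e^(−0.308t) = 1.64567
e^(−0.308t) = 0.070979 → t = ln(14.08867)/0.308 = 2.64537/0.308

t ≈ 8.6 weeks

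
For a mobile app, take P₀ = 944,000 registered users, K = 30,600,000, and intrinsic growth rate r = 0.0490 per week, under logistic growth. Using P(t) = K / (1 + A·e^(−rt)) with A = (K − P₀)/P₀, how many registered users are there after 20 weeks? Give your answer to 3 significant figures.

≈ 2,390,000 registered users

A = (30600000 − 944000)/944000 = 31.41525
P(20) = 30600000 / (1 + 31.41525·e^(−0.049·20)) = 30600000 / (1 + 31.41525·0.375311)
= 30600000 / 12.79049 ≈ 2392401.81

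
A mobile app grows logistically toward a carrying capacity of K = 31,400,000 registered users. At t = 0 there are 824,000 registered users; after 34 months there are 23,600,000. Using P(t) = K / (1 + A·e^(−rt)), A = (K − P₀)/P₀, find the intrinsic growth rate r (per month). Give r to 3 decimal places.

A = (31400000 − 824000)/824000 = 37.1068
23600000 = 31400000/(1 + 37.1068·e^(−r·34)) → e^(−34r) = (1.33051 − 1)/37.1068 = 0.008907
r = −ln(0.008907)/34 = 4.72092/34

r ≈ 0.139 per month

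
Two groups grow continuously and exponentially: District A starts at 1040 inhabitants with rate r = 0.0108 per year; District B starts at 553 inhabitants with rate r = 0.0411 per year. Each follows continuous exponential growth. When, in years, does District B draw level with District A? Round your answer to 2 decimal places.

1040·e^(0.0108t) = 553·e^(0.0411t)
1040/553 = e^((0.0411 − 0.0108)t) → ln(1.88065) = 0.0303·t
t = 0.63162 / 0.0303

t ≈ 20.85 years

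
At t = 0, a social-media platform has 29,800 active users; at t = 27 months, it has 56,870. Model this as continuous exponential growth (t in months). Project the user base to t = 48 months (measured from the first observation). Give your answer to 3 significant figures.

r = ln(56870/29800) / 27 ≈ 0.023936 per month
P(48) = 29800 · e^(0.023936·48) = 29800 · 3.15474 ≈ 94011.23

≈ 94,000 active users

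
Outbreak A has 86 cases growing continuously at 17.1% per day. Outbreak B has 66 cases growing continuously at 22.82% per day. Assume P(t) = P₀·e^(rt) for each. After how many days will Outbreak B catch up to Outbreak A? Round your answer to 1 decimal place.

86·e^(0.171t) = 66·e^(0.2282t)
86/66 = e^((0.2282 − 0.171)t) → ln(1.30303) = 0.0572·t
t = 0.26469 / 0.0572

t ≈ 4.6 days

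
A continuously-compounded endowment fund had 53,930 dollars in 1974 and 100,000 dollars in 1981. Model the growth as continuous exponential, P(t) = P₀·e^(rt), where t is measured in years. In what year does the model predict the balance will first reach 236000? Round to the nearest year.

year 1991

r = ln(100000/53930) / 7 = 0.61748/7 ≈ 0.088212 per year
t = ln(236000/53930) / r = 1.47614/0.088212 ≈ 16.73 years after 1974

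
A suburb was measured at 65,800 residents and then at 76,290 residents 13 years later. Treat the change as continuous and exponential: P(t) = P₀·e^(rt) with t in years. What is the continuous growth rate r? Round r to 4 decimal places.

76290 = 65800 · e^(r·13)
e^(13r) = 76290/65800 = 1.15942
r = ln(1.15942) / 13 = 0.14792 / 13

r ≈ 0.0114 per year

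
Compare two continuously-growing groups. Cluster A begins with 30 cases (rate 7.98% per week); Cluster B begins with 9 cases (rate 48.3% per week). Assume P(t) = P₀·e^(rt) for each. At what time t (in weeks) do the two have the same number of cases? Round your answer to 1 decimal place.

30·e^(0.0798t) = 9·e^(0.483t)
30/9 = e^((0.483 − 0.0798)t) → ln(3.33333) = 0.4032·t
t = 1.20397 / 0.4032

t ≈ 3.0 weeks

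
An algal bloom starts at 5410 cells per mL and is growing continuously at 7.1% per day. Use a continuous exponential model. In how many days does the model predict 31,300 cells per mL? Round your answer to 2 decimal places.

t ≈ 24.72 days

31300 = 5410 · e^(0.071·t)
t = ln(31300/5410) / 0.071 = ln(5.78558) / 0.071 = 1.75537 / 0.071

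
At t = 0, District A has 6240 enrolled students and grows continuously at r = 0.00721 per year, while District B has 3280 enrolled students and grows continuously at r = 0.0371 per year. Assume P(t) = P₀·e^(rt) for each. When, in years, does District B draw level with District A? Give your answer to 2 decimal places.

t ≈ 21.52 years

6240·e^(0.00721t) = 3280·e^(0.0371t)
6240/3280 = e^((0.0371 − 0.00721)t) → ln(1.90244) = 0.02989·t
t = 0.64314 / 0.02989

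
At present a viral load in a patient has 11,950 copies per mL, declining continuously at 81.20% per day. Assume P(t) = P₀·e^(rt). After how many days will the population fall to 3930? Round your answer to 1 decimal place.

t ≈ 1.4 days

3930 = 11950 · e^(-0.812·t)
t = ln(3930/11950) / -0.812 = ln(0.32887) / -0.812 = -1.11209 / -0.812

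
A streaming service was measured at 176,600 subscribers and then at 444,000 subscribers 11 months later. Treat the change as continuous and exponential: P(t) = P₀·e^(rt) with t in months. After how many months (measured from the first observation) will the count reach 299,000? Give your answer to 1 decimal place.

t ≈ 6.3 months

r = ln(444000/176600) / 11 ≈ 0.083812 per month
t = ln(299000/176600) / r = 0.52656 / 0.083812 ≈ 6.283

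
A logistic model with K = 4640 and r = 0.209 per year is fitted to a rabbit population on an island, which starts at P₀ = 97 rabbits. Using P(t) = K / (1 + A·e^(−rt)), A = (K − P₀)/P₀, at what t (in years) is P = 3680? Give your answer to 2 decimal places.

t ≈ 24.83 years

A = (4640 − 97)/97 = 46.83505
3680 = 4640/(1 + 46.83505·e^(−0.209t)) → 1 + 46.83505·e^(−0.209t) = 1.26087
e^(−0.209t) = 0.00557 → t = ln(179.53436)/0.209 = 5.19037/0.209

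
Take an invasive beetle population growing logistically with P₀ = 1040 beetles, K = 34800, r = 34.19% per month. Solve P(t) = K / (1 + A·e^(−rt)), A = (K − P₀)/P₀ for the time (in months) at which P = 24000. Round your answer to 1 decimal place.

A = (34800 − 1040)/1040 = 32.46154
24000 = 34800/(1 + 32.46154·e^(−0.3419t)) → 1 + 32.46154·e^(−0.3419t) = 1.45
e^(−0.3419t) = 0.013863 → t = ln(72.13675)/0.3419 = 4.27856/0.3419

t ≈ 12.5 months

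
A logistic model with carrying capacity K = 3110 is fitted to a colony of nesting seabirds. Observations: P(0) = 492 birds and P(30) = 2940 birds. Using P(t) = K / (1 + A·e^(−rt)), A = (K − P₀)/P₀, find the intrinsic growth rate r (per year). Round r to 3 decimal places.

A = (3110 − 492)/492 = 5.32114
2940 = 3110/(1 + 5.32114·e^(−r·30)) → e^(−30r) = (1.05782 − 1)/5.32114 = 0.010867
r = −ln(0.010867)/30 = 4.52205/30

r ≈ 0.151 per year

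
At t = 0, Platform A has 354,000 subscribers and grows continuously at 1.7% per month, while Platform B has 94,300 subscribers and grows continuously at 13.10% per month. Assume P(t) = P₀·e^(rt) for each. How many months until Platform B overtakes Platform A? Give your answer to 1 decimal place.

354000·e^(0.017t) = 94300·e^(0.131t)
354000/94300 = e^((0.131 − 0.017)t) → ln(3.75398) = 0.114·t
t = 1.32282 / 0.114

t ≈ 11.6 months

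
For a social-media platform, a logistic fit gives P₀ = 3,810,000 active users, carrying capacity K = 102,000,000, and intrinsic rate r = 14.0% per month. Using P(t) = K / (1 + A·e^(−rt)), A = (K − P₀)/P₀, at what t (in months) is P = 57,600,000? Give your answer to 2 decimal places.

t ≈ 25.07 months

A = (102000000 − 3810000)/3810000 = 25.77165
57600000 = 102000000/(1 + 25.77165·e^(−0.14t)) → 1 + 25.77165·e^(−0.14t) = 1.77083
e^(−0.14t) = 0.02991 → t = ln(33.4335)/0.14 = 3.50956/0.14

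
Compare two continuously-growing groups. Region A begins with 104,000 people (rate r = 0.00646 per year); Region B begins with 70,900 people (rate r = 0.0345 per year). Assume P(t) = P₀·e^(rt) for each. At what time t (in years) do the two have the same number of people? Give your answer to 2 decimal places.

t ≈ 13.66 years

104000·e^(0.00646t) = 70900·e^(0.0345t)
104000/70900 = e^((0.0345 − 0.00646)t) → ln(1.46685) = 0.02804·t
t = 0.38312 / 0.02804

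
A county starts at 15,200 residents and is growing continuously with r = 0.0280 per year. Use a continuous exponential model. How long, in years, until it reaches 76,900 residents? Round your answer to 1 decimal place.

t ≈ 57.9 years

76900 = 15200 · e^(0.028·t)
t = ln(76900/15200) / 0.028 = ln(5.05921) / 0.028 = 1.62121 / 0.028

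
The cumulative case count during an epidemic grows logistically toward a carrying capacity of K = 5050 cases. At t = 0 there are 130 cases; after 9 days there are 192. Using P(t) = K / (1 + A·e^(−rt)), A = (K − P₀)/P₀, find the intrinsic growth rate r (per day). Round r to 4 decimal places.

A = (5050 − 130)/130 = 37.84615
192 = 5050/(1 + 37.84615·e^(−r·9)) → e^(−9r) = (26.30208 − 1)/37.84615 = 0.668551
r = −ln(0.668551)/9 = 0.40264/9

r ≈ 0.0447 per day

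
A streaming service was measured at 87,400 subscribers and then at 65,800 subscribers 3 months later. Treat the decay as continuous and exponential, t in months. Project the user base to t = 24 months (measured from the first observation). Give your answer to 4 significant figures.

r = ln(65800/87400) / 3 ≈ -0.094625 per month
P(24) = 87400 · e^(-0.094625·24) = 87400 · 0.10321 ≈ 9020.43

≈ 9,020 subscribers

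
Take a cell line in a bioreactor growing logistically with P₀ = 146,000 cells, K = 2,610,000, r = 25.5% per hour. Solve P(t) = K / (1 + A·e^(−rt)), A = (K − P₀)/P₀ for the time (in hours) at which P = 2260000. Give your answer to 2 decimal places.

t ≈ 18.40 hours

A = (2610000 − 146000)/146000 = 16.87671
2260000 = 2610000/(1 + 16.87671·e^(−0.255t)) → 1 + 16.87671·e^(−0.255t) = 1.15487
e^(−0.255t) = 0.009176 → t = ln(108.97534)/0.255 = 4.69112/0.255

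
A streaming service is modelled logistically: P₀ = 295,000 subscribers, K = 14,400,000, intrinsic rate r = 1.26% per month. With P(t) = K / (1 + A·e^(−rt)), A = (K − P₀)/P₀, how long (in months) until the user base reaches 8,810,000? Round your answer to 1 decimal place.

t ≈ 343.0 months

A = (14400000 − 295000)/295000 = 47.81356
8810000 = 14400000/(1 + 47.81356·e^(−0.0126t)) → 1 + 47.81356·e^(−0.0126t) = 1.63451
e^(−0.0126t) = 0.01327 → t = ln(75.35554)/0.0126 = 4.32222/0.0126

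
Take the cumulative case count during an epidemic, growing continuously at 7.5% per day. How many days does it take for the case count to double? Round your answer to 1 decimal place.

doubling time ≈ 9.2 days

doubling time = ln(2) / |r| = 0.69315 / 0.075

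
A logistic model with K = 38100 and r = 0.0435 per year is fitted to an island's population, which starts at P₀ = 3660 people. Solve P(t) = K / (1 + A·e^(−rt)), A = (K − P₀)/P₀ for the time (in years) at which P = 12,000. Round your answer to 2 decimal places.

A = (38100 − 3660)/3660 = 9.40984
12000 = 38100/(1 + 9.40984·e^(−0.0435t)) → 1 + 9.40984·e^(−0.0435t) = 3.175
e^(−0.0435t) = 0.231141 → t = ln(4.32636)/0.0435 = 1.46473/0.0435

t ≈ 33.67 years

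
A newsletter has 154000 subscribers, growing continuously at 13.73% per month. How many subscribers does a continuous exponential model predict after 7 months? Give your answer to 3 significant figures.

≈ 403,000 subscribers

P(7) = 154000 · e^(0.1373·7) = 154000 · e^(0.9611)
= 154000 · 2.61457 ≈ 402643.92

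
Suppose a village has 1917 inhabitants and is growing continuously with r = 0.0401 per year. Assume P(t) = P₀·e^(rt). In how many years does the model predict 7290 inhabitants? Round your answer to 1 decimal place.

t ≈ 33.3 years

7290 = 1917 · e^(0.0401·t)
t = ln(7290/1917) / 0.0401 = ln(3.80282) / 0.0401 = 1.33574 / 0.0401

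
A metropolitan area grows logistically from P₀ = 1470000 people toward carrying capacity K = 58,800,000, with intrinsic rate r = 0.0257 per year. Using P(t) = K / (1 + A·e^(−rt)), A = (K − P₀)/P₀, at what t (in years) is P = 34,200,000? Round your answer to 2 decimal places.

A = (58800000 − 1470000)/1470000 = 39
34200000 = 58800000/(1 + 39·e^(−0.0257t)) → 1 + 39·e^(−0.0257t) = 1.7193
e^(−0.0257t) = 0.018444 → t = ln(54.21951)/0.0257 = 3.99304/0.0257

t ≈ 155.37 years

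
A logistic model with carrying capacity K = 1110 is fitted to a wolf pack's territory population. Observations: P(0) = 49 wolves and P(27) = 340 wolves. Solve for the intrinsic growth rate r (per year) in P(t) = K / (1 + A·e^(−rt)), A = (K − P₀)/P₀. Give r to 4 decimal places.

r ≈ 0.0836 per year

A = (1110 − 49)/49 = 21.65306
340 = 1110/(1 + 21.65306·e^(−r·27)) → e^(−27r) = (3.26471 − 1)/21.65306 = 0.104591
r = −ln(0.104591)/27 = 2.2577/27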